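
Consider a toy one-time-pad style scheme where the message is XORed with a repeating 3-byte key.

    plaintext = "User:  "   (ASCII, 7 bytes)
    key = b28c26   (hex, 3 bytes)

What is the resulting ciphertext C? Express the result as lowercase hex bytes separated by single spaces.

The 3-byte key repeats, so the effective keystream is b2 8c 26 b2 8c 26 b2.
byte 0: 55 xor b2 = e7
byte 1: 73 xor 8c = ff
byte 2: 65 xor 26 = 43
byte 3: 72 xor b2 = c0
byte 4: 3a xor 8c = b6
byte 5: 20 xor 26 = 06
byte 6: 20 xor b2 = 92

e7 ff 43 c0 b6 06 92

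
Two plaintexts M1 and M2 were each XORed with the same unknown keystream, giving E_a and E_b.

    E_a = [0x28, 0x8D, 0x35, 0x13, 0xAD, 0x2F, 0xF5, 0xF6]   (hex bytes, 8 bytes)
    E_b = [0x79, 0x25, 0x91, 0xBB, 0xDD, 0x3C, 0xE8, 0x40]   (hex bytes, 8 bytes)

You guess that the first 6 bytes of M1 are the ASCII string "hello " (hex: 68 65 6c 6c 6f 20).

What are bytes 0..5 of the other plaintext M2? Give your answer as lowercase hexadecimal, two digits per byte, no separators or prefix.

First, E_a ⊕ E_b = (M1 ⊕ K) ⊕ (M2 ⊕ K) = M1 ⊕ M2, so the key drops out. Then M2 = (M1 ⊕ M2) ⊕ M1 over the first 6 bytes.
byte 0: (28 ⊕ 79) ⊕ 68 = 51 ⊕ 68 = 39
byte 1: (8d ⊕ 25) ⊕ 65 = a8 ⊕ 65 = cd
byte 2: (35 ⊕ 91) ⊕ 6c = a4 ⊕ 6c = c8
byte 3: (13 ⊕ bb) ⊕ 6c = a8 ⊕ 6c = c4
byte 4: (ad ⊕ dd) ⊕ 6f = 70 ⊕ 6f = 1f
byte 5: (2f ⊕ 3c) ⊕ 20 = 13 ⊕ 20 = 33

39cdc8c41f33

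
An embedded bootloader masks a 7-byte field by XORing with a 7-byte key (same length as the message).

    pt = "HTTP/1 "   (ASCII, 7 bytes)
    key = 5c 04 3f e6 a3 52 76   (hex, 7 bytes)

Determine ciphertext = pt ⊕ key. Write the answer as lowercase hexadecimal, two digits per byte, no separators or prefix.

14506bb68c6356

 72 ^  92 =  20
 84 ^   4 =  80
 84 ^  63 = 107
 80 ^ 230 = 182
 47 ^ 163 = 140
 49 ^  82 =  99
 32 ^ 118 =  86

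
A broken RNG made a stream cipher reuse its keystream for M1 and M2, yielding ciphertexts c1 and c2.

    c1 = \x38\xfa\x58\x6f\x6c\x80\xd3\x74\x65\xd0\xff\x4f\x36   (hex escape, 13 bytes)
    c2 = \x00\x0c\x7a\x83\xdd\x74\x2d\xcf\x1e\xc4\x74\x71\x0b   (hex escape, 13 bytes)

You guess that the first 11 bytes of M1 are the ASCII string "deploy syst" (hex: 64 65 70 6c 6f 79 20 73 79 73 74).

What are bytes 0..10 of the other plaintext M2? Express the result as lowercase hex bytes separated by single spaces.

5c 93 52 80 de 8d de c8 02 67 ff

First, c1 ⊕ c2 = (M1 ⊕ K) ⊕ (M2 ⊕ K) = M1 ⊕ M2, so the key drops out. Then M2 = (M1 ⊕ M2) ⊕ M1 over the first 11 bytes.
byte 0: (38 XOR 00) XOR 64 = 38 XOR 64 = 5c
byte 1: (fa XOR 0c) XOR 65 = f6 XOR 65 = 93
byte 2: (58 XOR 7a) XOR 70 = 22 XOR 70 = 52
byte 3: (6f XOR 83) XOR 6c = ec XOR 6c = 80
byte 4: (6c XOR dd) XOR 6f = b1 XOR 6f = de
byte 5: (80 XOR 74) XOR 79 = f4 XOR 79 = 8d
byte 6: (d3 XOR 2d) XOR 20 = fe XOR 20 = de
byte 7: (74 XOR cf) XOR 73 = bb XOR 73 = c8
byte 8: (65 XOR 1e) XOR 79 = 7b XOR 79 = 02
byte 9: (d0 XOR c4) XOR 73 = 14 XOR 73 = 67
byte 10: (ff XOR 74) XOR 74 = 8b XOR 74 = ff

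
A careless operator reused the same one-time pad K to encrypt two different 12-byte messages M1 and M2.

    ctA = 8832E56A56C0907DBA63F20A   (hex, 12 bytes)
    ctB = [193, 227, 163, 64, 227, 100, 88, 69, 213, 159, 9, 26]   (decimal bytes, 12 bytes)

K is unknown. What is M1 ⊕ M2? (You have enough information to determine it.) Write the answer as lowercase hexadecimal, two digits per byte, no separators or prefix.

ctA ⊕ ctB = (M1 ⊕ K) ⊕ (M2 ⊕ K) = M1 ⊕ M2 — the shared key cancels under XOR.
10001000 XOR 11000001 = 01001001
00110010 XOR 11100011 = 11010001
11100101 XOR 10100011 = 01000110
01101010 XOR 01000000 = 00101010
01010110 XOR 11100011 = 10110101
11000000 XOR 01100100 = 10100100
10010000 XOR 01011000 = 11001000
01111101 XOR 01000101 = 00111000
10111010 XOR 11010101 = 01101111
01100011 XOR 10011111 = 11111100
11110010 XOR 00001001 = 11111011
00001010 XOR 00011010 = 00010000

49d1462ab5a4c8386ffcfb10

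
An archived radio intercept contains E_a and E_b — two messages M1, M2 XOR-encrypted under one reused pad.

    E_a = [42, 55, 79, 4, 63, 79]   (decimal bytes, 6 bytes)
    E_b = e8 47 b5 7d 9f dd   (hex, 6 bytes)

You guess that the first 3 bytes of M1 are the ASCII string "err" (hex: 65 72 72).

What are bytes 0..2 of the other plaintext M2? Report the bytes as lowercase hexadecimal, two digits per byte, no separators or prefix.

First, E_a ⊕ E_b = (M1 ⊕ K) ⊕ (M2 ⊕ K) = M1 ⊕ M2, so the key drops out. Then M2 = (M1 ⊕ M2) ⊕ M1 over the first 3 bytes.
byte 0: (2a xor e8) xor 65 = c2 xor 65 = a7
byte 1: (37 xor 47) xor 72 = 70 xor 72 = 02
byte 2: (4f xor b5) xor 72 = fa xor 72 = 88

a70288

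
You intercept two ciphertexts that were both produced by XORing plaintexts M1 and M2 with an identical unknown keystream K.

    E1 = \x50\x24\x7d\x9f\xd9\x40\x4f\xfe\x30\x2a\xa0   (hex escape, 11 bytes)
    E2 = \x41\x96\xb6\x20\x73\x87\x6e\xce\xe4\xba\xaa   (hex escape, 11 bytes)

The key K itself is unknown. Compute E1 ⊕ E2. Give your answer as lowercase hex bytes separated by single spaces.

E1 ⊕ E2 = (M1 ⊕ K) ⊕ (M2 ⊕ K) = M1 ⊕ M2 — the shared key cancels under XOR.
01010000 XOR 01000001 = 00010001
00100100 XOR 10010110 = 10110010
01111101 XOR 10110110 = 11001011
10011111 XOR 00100000 = 10111111
11011001 XOR 01110011 = 10101010
01000000 XOR 10000111 = 11000111
01001111 XOR 01101110 = 00100001
11111110 XOR 11001110 = 00110000
00110000 XOR 11100100 = 11010100
00101010 XOR 10111010 = 10010000
10100000 XOR 10101010 = 00001010

11 b2 cb bf aa c7 21 30 d4 90 0a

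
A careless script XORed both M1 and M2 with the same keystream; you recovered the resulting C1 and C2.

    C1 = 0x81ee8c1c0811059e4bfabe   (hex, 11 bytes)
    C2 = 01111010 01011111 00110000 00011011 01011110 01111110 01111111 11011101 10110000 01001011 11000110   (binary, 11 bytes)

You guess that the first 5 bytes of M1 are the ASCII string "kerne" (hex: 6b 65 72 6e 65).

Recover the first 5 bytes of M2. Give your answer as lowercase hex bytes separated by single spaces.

First, C1 ⊕ C2 = (M1 ⊕ K) ⊕ (M2 ⊕ K) = M1 ⊕ M2, so the key drops out. Then M2 = (M1 ⊕ M2) ⊕ M1 over the first 5 bytes.
byte 0: (81 ^ 7a) ^ 6b = fb ^ 6b = 90
byte 1: (ee ^ 5f) ^ 65 = b1 ^ 65 = d4
byte 2: (8c ^ 30) ^ 72 = bc ^ 72 = ce
byte 3: (1c ^ 1b) ^ 6e = 07 ^ 6e = 69
byte 4: (08 ^ 5e) ^ 65 = 56 ^ 65 = 33

90 d4 ce 69 33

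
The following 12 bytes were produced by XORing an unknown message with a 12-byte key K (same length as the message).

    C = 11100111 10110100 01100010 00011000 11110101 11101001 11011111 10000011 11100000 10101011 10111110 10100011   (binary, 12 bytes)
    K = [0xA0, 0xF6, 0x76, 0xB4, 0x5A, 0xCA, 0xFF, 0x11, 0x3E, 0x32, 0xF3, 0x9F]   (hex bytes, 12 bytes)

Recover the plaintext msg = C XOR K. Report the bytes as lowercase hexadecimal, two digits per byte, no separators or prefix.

474214acaf232092de994d3c

e7 ^ a0 = 47
b4 ^ f6 = 42
62 ^ 76 = 14
18 ^ b4 = ac
f5 ^ 5a = af
e9 ^ ca = 23
df ^ ff = 20
83 ^ 11 = 92
e0 ^ 3e = de
ab ^ 32 = 99
be ^ f3 = 4d
a3 ^ 9f = 3c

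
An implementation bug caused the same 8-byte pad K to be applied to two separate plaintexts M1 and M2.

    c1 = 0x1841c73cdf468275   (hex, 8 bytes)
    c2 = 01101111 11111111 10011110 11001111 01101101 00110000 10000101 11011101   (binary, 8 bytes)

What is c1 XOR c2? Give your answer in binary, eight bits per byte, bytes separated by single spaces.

c1 ⊕ c2 = (M1 ⊕ K) ⊕ (M2 ⊕ K) = M1 ⊕ M2 — the shared key cancels under XOR.
18 ^ 6f = 77
41 ^ ff = be
c7 ^ 9e = 59
3c ^ cf = f3
df ^ 6d = b2
46 ^ 30 = 76
82 ^ 85 = 07
75 ^ dd = a8

01110111 10111110 01011001 11110011 10110010 01110110 00000111 10101000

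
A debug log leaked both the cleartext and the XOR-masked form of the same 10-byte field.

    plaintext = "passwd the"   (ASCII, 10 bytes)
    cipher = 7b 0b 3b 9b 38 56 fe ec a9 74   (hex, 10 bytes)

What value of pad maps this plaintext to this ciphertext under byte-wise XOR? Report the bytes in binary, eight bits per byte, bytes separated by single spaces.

Since cipher = plaintext ⊕ pad, XORing both sides with plaintext gives pad = plaintext ⊕ cipher.
70 xor 7b = 0b
61 xor 0b = 6a
73 xor 3b = 48
73 xor 9b = e8
77 xor 38 = 4f
64 xor 56 = 32
20 xor fe = de
74 xor ec = 98
68 xor a9 = c1
65 xor 74 = 11

00001011 01101010 01001000 11101000 01001111 00110010 11011110 10011000 11000001 00010001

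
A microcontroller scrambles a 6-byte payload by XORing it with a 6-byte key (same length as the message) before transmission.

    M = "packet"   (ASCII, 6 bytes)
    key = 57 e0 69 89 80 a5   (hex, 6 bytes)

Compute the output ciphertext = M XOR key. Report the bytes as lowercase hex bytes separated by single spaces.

27 81 0a e2 e5 d1

XOR is its own inverse, so applying the key byte-wise gives the result directly.
01110000 xor 01010111 = 00100111
01100001 xor 11100000 = 10000001
01100011 xor 01101001 = 00001010
01101011 xor 10001001 = 11100010
01100101 xor 10000000 = 11100101
01110100 xor 10100101 = 11010001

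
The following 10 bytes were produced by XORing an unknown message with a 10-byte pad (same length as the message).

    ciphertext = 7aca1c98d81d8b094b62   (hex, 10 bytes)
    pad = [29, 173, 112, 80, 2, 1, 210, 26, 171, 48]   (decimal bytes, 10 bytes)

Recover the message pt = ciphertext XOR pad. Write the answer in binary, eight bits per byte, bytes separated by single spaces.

7a XOR 1d = 67
ca XOR ad = 67
1c XOR 70 = 6c
98 XOR 50 = c8
d8 XOR 02 = da
1d XOR 01 = 1c
8b XOR d2 = 59
09 XOR 1a = 13
4b XOR ab = e0
62 XOR 30 = 52

01100111 01100111 01101100 11001000 11011010 00011100 01011001 00010011 11100000 01010010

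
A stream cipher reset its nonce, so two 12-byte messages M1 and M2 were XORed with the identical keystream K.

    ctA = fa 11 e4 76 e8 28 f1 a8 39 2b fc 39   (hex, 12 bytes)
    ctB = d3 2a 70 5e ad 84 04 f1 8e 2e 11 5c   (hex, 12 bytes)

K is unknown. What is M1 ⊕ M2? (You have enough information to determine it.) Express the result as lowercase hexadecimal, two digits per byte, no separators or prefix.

293b942845acf559b705ed65

ctA ⊕ ctB = (M1 ⊕ K) ⊕ (M2 ⊕ K) = M1 ⊕ M2 — the shared key cancels under XOR.
byte 0: fa xor d3 = 29
byte 1: 11 xor 2a = 3b
byte 2: e4 xor 70 = 94
byte 3: 76 xor 5e = 28
byte 4: e8 xor ad = 45
byte 5: 28 xor 84 = ac
byte 6: f1 xor 04 = f5
byte 7: a8 xor f1 = 59
byte 8: 39 xor 8e = b7
byte 9: 2b xor 2e = 05
byte 10: fc xor 11 = ed
byte 11: 39 xor 5c = 65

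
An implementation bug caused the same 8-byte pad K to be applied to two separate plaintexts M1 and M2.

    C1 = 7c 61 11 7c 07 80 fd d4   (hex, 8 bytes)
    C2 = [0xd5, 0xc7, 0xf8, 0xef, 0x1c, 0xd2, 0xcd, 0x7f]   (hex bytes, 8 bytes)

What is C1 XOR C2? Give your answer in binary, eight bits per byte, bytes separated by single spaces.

C1 ⊕ C2 = (M1 ⊕ K) ⊕ (M2 ⊕ K) = M1 ⊕ M2 — the shared key cancels under XOR.
byte 0: 7c ^ d5 = a9
byte 1: 61 ^ c7 = a6
byte 2: 11 ^ f8 = e9
byte 3: 7c ^ ef = 93
byte 4: 07 ^ 1c = 1b
byte 5: 80 ^ d2 = 52
byte 6: fd ^ cd = 30
byte 7: d4 ^ 7f = ab

10101001 10100110 11101001 10010011 00011011 01010010 00110000 10101011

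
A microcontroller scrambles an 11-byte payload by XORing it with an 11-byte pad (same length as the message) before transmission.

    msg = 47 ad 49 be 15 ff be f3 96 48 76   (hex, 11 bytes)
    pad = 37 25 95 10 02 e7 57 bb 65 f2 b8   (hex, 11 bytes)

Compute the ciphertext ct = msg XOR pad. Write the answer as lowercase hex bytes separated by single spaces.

47 ^ 37 = 70
ad ^ 25 = 88
49 ^ 95 = dc
be ^ 10 = ae
15 ^ 02 = 17
ff ^ e7 = 18
be ^ 57 = e9
f3 ^ bb = 48
96 ^ 65 = f3
48 ^ f2 = ba
76 ^ b8 = ce

70 88 dc ae 17 18 e9 48 f3 ba ce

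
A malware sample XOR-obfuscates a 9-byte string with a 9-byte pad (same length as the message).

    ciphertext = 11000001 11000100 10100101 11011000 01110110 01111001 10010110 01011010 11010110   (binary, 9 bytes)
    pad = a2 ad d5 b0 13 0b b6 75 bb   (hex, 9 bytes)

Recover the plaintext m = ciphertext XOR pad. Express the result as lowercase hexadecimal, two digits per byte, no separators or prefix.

XOR is its own inverse, so applying the key byte-wise gives the result directly.
byte 0: c1 ^ a2 = 63
byte 1: c4 ^ ad = 69
byte 2: a5 ^ d5 = 70
byte 3: d8 ^ b0 = 68
byte 4: 76 ^ 13 = 65
byte 5: 79 ^ 0b = 72
byte 6: 96 ^ b6 = 20
byte 7: 5a ^ 75 = 2f
byte 8: d6 ^ bb = 6d

636970686572202f6d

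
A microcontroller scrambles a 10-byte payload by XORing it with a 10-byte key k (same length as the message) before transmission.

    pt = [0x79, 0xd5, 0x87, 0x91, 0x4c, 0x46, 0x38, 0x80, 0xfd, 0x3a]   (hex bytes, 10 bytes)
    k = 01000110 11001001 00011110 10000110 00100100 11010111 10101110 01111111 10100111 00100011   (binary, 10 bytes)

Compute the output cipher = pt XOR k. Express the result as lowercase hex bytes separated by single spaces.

XOR is its own inverse, so applying the key byte-wise gives the result directly.
79 XOR 46 = 3f
d5 XOR c9 = 1c
87 XOR 1e = 99
91 XOR 86 = 17
4c XOR 24 = 68
46 XOR d7 = 91
38 XOR ae = 96
80 XOR 7f = ff
fd XOR a7 = 5a
3a XOR 23 = 19

3f 1c 99 17 68 91 96 ff 5a 19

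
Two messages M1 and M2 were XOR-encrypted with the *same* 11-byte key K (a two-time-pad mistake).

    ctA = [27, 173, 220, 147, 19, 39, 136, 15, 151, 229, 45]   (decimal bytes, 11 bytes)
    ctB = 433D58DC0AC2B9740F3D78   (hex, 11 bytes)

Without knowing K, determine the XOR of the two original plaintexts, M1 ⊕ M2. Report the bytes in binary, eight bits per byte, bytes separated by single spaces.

01011000 10010000 10000100 01001111 00011001 11100101 00110001 01111011 10011000 11011000 01010101

ctA ⊕ ctB = (M1 ⊕ K) ⊕ (M2 ⊕ K) = M1 ⊕ M2 — the shared key cancels under XOR.
1b ^ 43 = 58
ad ^ 3d = 90
dc ^ 58 = 84
93 ^ dc = 4f
13 ^ 0a = 19
27 ^ c2 = e5
88 ^ b9 = 31
0f ^ 74 = 7b
97 ^ 0f = 98
e5 ^ 3d = d8
2d ^ 78 = 55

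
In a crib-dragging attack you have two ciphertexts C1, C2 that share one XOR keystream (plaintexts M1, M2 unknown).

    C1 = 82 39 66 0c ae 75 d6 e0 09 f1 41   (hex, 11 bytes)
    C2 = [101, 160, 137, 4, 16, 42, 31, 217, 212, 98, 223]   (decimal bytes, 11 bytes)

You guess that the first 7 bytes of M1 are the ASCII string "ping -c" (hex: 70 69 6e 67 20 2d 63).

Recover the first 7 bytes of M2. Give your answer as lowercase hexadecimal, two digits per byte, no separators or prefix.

97f0816f9e72aa

First, C1 ⊕ C2 = (M1 ⊕ K) ⊕ (M2 ⊕ K) = M1 ⊕ M2, so the key drops out. Then M2 = (M1 ⊕ M2) ⊕ M1 over the first 7 bytes.
byte 0: (82 xor 65) xor 70 = e7 xor 70 = 97
byte 1: (39 xor a0) xor 69 = 99 xor 69 = f0
byte 2: (66 xor 89) xor 6e = ef xor 6e = 81
byte 3: (0c xor 04) xor 67 = 08 xor 67 = 6f
byte 4: (ae xor 10) xor 20 = be xor 20 = 9e
byte 5: (75 xor 2a) xor 2d = 5f xor 2d = 72
byte 6: (d6 xor 1f) xor 63 = c9 xor 63 = aa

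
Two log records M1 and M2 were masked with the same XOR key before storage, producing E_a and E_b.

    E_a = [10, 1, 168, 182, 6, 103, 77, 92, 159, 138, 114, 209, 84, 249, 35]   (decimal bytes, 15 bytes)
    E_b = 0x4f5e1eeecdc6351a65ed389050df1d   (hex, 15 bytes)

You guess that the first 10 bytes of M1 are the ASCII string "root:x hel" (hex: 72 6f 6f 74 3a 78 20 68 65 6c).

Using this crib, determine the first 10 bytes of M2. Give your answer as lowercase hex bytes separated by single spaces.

First, E_a ⊕ E_b = (M1 ⊕ K) ⊕ (M2 ⊕ K) = M1 ⊕ M2, so the key drops out. Then M2 = (M1 ⊕ M2) ⊕ M1 over the first 10 bytes.
byte 0: (0a xor 4f) xor 72 = 45 xor 72 = 37
byte 1: (01 xor 5e) xor 6f = 5f xor 6f = 30
byte 2: (a8 xor 1e) xor 6f = b6 xor 6f = d9
byte 3: (b6 xor ee) xor 74 = 58 xor 74 = 2c
byte 4: (06 xor cd) xor 3a = cb xor 3a = f1
byte 5: (67 xor c6) xor 78 = a1 xor 78 = d9
byte 6: (4d xor 35) xor 20 = 78 xor 20 = 58
byte 7: (5c xor 1a) xor 68 = 46 xor 68 = 2e
byte 8: (9f xor 65) xor 65 = fa xor 65 = 9f
byte 9: (8a xor ed) xor 6c = 67 xor 6c = 0b

37 30 d9 2c f1 d9 58 2e 9f 0b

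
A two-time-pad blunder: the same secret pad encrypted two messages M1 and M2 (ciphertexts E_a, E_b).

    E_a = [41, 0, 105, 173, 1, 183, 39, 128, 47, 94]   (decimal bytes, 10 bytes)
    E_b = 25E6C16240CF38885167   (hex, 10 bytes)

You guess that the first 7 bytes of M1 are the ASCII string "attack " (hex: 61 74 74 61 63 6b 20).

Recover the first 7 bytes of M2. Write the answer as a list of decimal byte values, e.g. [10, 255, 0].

[109, 146, 220, 174, 34, 19, 63]

First, E_a ⊕ E_b = (M1 ⊕ K) ⊕ (M2 ⊕ K) = M1 ⊕ M2, so the key drops out. Then M2 = (M1 ⊕ M2) ⊕ M1 over the first 7 bytes.
byte 0: (29 ⊕ 25) ⊕ 61 = 0c ⊕ 61 = 6d
byte 1: (00 ⊕ e6) ⊕ 74 = e6 ⊕ 74 = 92
byte 2: (69 ⊕ c1) ⊕ 74 = a8 ⊕ 74 = dc
byte 3: (ad ⊕ 62) ⊕ 61 = cf ⊕ 61 = ae
byte 4: (01 ⊕ 40) ⊕ 63 = 41 ⊕ 63 = 22
byte 5: (b7 ⊕ cf) ⊕ 6b = 78 ⊕ 6b = 13
byte 6: (27 ⊕ 38) ⊕ 20 = 1f ⊕ 20 = 3f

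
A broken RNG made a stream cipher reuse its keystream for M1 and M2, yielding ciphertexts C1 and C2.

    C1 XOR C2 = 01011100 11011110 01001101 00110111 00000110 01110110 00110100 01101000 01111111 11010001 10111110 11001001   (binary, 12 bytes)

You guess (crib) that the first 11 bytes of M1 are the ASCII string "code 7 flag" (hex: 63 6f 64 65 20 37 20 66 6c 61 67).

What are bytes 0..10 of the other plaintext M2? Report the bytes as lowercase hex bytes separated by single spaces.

3f b1 29 52 26 41 14 0e 13 b0 d9

Since C1 ⊕ C2 = M1 ⊕ M2, XORing with the guessed M1 bytes yields the corresponding M2 bytes: M2 = (C1 ⊕ C2) ⊕ M1.
 92 ⊕  99 =  63
222 ⊕ 111 = 177
 77 ⊕ 100 =  41
 55 ⊕ 101 =  82
  6 ⊕  32 =  38
118 ⊕  55 =  65
 52 ⊕  32 =  20
104 ⊕ 102 =  14
127 ⊕ 108 =  19
209 ⊕  97 = 176
190 ⊕ 103 = 217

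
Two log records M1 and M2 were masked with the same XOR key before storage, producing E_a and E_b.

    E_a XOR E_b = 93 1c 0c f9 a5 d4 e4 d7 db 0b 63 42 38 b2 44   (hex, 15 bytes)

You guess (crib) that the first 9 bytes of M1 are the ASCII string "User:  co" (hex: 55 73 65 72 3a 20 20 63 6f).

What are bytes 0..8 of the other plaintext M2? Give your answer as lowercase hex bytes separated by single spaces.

c6 6f 69 8b 9f f4 c4 b4 b4

Since E_a ⊕ E_b = M1 ⊕ M2, XORing with the guessed M1 bytes yields the corresponding M2 bytes: M2 = (E_a ⊕ E_b) ⊕ M1.
93 ^ 55 = c6
1c ^ 73 = 6f
0c ^ 65 = 69
f9 ^ 72 = 8b
a5 ^ 3a = 9f
d4 ^ 20 = f4
e4 ^ 20 = c4
d7 ^ 63 = b4
db ^ 6f = b4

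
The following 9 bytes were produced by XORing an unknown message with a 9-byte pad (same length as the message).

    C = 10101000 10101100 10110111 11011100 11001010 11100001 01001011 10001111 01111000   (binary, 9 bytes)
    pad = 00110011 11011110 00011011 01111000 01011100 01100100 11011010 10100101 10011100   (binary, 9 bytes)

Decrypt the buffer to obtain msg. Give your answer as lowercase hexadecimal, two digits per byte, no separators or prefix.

XOR is its own inverse, so applying the key byte-wise gives the result directly.
a8 ^ 33 = 9b
ac ^ de = 72
b7 ^ 1b = ac
dc ^ 78 = a4
ca ^ 5c = 96
e1 ^ 64 = 85
4b ^ da = 91
8f ^ a5 = 2a
78 ^ 9c = e4

9b72aca49685912ae4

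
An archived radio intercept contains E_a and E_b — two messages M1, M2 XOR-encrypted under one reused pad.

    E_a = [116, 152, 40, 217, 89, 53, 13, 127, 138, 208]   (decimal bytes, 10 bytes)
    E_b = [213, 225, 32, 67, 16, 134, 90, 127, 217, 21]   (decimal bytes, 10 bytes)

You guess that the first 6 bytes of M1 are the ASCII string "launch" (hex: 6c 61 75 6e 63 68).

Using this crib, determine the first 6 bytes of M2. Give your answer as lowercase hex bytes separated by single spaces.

First, E_a ⊕ E_b = (M1 ⊕ K) ⊕ (M2 ⊕ K) = M1 ⊕ M2, so the key drops out. Then M2 = (M1 ⊕ M2) ⊕ M1 over the first 6 bytes.
byte 0: (74 XOR d5) XOR 6c = a1 XOR 6c = cd
byte 1: (98 XOR e1) XOR 61 = 79 XOR 61 = 18
byte 2: (28 XOR 20) XOR 75 = 08 XOR 75 = 7d
byte 3: (d9 XOR 43) XOR 6e = 9a XOR 6e = f4
byte 4: (59 XOR 10) XOR 63 = 49 XOR 63 = 2a
byte 5: (35 XOR 86) XOR 68 = b3 XOR 68 = db

cd 18 7d f4 2a db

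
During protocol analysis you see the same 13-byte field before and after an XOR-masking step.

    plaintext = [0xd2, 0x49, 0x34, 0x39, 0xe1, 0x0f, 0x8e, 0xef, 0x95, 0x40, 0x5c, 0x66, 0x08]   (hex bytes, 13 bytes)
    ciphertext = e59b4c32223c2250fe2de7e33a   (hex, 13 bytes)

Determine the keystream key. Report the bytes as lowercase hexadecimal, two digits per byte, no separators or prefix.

Since ciphertext = plaintext ⊕ key, XORing both sides with plaintext gives key = plaintext ⊕ ciphertext.
11010010 ⊕ 11100101 = 00110111
01001001 ⊕ 10011011 = 11010010
00110100 ⊕ 01001100 = 01111000
00111001 ⊕ 00110010 = 00001011
11100001 ⊕ 00100010 = 11000011
00001111 ⊕ 00111100 = 00110011
10001110 ⊕ 00100010 = 10101100
11101111 ⊕ 01010000 = 10111111
10010101 ⊕ 11111110 = 01101011
01000000 ⊕ 00101101 = 01101101
01011100 ⊕ 11100111 = 10111011
01100110 ⊕ 11100011 = 10000101
00001000 ⊕ 00111010 = 00110010

37d2780bc333acbf6b6dbb8532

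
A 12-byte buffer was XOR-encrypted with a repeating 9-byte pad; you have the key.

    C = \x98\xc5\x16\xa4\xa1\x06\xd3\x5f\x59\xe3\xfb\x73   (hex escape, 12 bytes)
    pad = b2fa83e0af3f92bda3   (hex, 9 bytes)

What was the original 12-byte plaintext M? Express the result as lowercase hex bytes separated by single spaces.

2a 3f 95 44 0e 39 41 e2 fa 51 01 f0

The 9-byte key repeats, so the effective keystream is b2 fa 83 e0 af 3f 92 bd a3 b2 fa 83.
byte 0: 152 xor 178 =  42
byte 1: 197 xor 250 =  63
byte 2:  22 xor 131 = 149
byte 3: 164 xor 224 =  68
byte 4: 161 xor 175 =  14
byte 5:   6 xor  63 =  57
byte 6: 211 xor 146 =  65
byte 7:  95 xor 189 = 226
byte 8:  89 xor 163 = 250
byte 9: 227 xor 178 =  81
byte 10: 251 xor 250 =   1
byte 11: 115 xor 131 = 240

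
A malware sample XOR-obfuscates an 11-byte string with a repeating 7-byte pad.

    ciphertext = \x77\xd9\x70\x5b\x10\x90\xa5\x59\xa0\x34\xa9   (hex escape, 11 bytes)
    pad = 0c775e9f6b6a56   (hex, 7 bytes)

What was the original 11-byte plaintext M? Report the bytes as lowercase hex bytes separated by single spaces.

The 7-byte key repeats, so the effective keystream is 0c 77 5e 9f 6b 6a 56 0c 77 5e 9f.
byte 0: 77 ^ 0c = 7b
byte 1: d9 ^ 77 = ae
byte 2: 70 ^ 5e = 2e
byte 3: 5b ^ 9f = c4
byte 4: 10 ^ 6b = 7b
byte 5: 90 ^ 6a = fa
byte 6: a5 ^ 56 = f3
byte 7: 59 ^ 0c = 55
byte 8: a0 ^ 77 = d7
byte 9: 34 ^ 5e = 6a
byte 10: a9 ^ 9f = 36

7b ae 2e c4 7b fa f3 55 d7 6a 36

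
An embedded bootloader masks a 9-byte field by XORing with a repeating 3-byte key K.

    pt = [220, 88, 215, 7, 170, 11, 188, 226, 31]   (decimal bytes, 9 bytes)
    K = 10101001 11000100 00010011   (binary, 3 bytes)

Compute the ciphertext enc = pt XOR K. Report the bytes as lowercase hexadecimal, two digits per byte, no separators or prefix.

759cc4ae6e1815260c

The 3-byte key repeats, so the effective keystream is a9 c4 13 a9 c4 13 a9 c4 13.
byte 0: dc ⊕ a9 = 75
byte 1: 58 ⊕ c4 = 9c
byte 2: d7 ⊕ 13 = c4
byte 3: 07 ⊕ a9 = ae
byte 4: aa ⊕ c4 = 6e
byte 5: 0b ⊕ 13 = 18
byte 6: bc ⊕ a9 = 15
byte 7: e2 ⊕ c4 = 26
byte 8: 1f ⊕ 13 = 0c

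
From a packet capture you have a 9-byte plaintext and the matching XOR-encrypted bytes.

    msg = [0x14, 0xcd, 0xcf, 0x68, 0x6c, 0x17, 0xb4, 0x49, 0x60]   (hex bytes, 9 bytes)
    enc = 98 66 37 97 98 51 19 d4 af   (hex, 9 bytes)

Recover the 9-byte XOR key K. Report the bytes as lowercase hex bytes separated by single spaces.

Since enc = msg ⊕ K, XORing both sides with msg gives K = msg ⊕ enc.
14 ⊕ 98 = 8c
cd ⊕ 66 = ab
cf ⊕ 37 = f8
68 ⊕ 97 = ff
6c ⊕ 98 = f4
17 ⊕ 51 = 46
b4 ⊕ 19 = ad
49 ⊕ d4 = 9d
60 ⊕ af = cf

8c ab f8 ff f4 46 ad 9d cf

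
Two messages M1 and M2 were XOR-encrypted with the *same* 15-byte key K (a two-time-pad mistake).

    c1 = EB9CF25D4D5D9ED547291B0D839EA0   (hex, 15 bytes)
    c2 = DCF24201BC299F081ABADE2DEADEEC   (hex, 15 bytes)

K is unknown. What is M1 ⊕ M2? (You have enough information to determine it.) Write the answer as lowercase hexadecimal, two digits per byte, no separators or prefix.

376eb05cf17401dd5d93c52069404c

c1 ⊕ c2 = (M1 ⊕ K) ⊕ (M2 ⊕ K) = M1 ⊕ M2 — the shared key cancels under XOR.
eb ⊕ dc = 37
9c ⊕ f2 = 6e
f2 ⊕ 42 = b0
5d ⊕ 01 = 5c
4d ⊕ bc = f1
5d ⊕ 29 = 74
9e ⊕ 9f = 01
d5 ⊕ 08 = dd
47 ⊕ 1a = 5d
29 ⊕ ba = 93
1b ⊕ de = c5
0d ⊕ 2d = 20
83 ⊕ ea = 69
9e ⊕ de = 40
a0 ⊕ ec = 4c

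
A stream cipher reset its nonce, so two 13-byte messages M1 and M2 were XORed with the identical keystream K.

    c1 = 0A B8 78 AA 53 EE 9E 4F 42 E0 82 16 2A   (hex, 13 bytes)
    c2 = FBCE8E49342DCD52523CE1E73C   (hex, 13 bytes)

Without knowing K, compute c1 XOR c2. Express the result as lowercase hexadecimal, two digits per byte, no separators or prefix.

c1 ⊕ c2 = (M1 ⊕ K) ⊕ (M2 ⊕ K) = M1 ⊕ M2 — the shared key cancels under XOR.
0a xor fb = f1
b8 xor ce = 76
78 xor 8e = f6
aa xor 49 = e3
53 xor 34 = 67
ee xor 2d = c3
9e xor cd = 53
4f xor 52 = 1d
42 xor 52 = 10
e0 xor 3c = dc
82 xor e1 = 63
16 xor e7 = f1
2a xor 3c = 16

f176f6e367c3531d10dc63f116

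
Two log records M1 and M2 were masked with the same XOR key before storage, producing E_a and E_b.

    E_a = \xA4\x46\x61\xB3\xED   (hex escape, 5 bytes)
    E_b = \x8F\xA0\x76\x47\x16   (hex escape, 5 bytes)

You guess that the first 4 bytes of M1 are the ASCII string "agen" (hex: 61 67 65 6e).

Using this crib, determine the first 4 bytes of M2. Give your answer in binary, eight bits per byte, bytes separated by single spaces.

01001010 10000001 01110010 10011010

First, E_a ⊕ E_b = (M1 ⊕ K) ⊕ (M2 ⊕ K) = M1 ⊕ M2, so the key drops out. Then M2 = (M1 ⊕ M2) ⊕ M1 over the first 4 bytes.
byte 0: (a4 xor 8f) xor 61 = 2b xor 61 = 4a
byte 1: (46 xor a0) xor 67 = e6 xor 67 = 81
byte 2: (61 xor 76) xor 65 = 17 xor 65 = 72
byte 3: (b3 xor 47) xor 6e = f4 xor 6e = 9a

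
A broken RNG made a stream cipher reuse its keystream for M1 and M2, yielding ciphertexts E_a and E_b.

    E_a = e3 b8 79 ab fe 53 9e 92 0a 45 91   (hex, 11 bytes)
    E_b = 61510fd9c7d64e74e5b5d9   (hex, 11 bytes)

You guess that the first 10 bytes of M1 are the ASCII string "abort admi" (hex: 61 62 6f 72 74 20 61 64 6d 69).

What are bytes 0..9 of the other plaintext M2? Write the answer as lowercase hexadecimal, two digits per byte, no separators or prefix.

First, E_a ⊕ E_b = (M1 ⊕ K) ⊕ (M2 ⊕ K) = M1 ⊕ M2, so the key drops out. Then M2 = (M1 ⊕ M2) ⊕ M1 over the first 10 bytes.
byte 0: (e3 XOR 61) XOR 61 = 82 XOR 61 = e3
byte 1: (b8 XOR 51) XOR 62 = e9 XOR 62 = 8b
byte 2: (79 XOR 0f) XOR 6f = 76 XOR 6f = 19
byte 3: (ab XOR d9) XOR 72 = 72 XOR 72 = 00
byte 4: (fe XOR c7) XOR 74 = 39 XOR 74 = 4d
byte 5: (53 XOR d6) XOR 20 = 85 XOR 20 = a5
byte 6: (9e XOR 4e) XOR 61 = d0 XOR 61 = b1
byte 7: (92 XOR 74) XOR 64 = e6 XOR 64 = 82
byte 8: (0a XOR e5) XOR 6d = ef XOR 6d = 82
byte 9: (45 XOR b5) XOR 69 = f0 XOR 69 = 99

e38b19004da5b1828299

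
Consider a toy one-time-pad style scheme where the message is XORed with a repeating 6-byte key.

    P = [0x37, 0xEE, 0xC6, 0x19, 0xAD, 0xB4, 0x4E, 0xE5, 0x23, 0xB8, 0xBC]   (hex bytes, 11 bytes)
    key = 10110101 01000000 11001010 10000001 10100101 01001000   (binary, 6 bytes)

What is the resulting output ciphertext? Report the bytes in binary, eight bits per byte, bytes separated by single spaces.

10000010 10101110 00001100 10011000 00001000 11111100 11111011 10100101 11101001 00111001 00011001

The 6-byte key repeats, so the effective keystream is b5 40 ca 81 a5 48 b5 40 ca 81 a5.
byte 0: 37 XOR b5 = 82
byte 1: ee XOR 40 = ae
byte 2: c6 XOR ca = 0c
byte 3: 19 XOR 81 = 98
byte 4: ad XOR a5 = 08
byte 5: b4 XOR 48 = fc
byte 6: 4e XOR b5 = fb
byte 7: e5 XOR 40 = a5
byte 8: 23 XOR ca = e9
byte 9: b8 XOR 81 = 39
byte 10: bc XOR a5 = 19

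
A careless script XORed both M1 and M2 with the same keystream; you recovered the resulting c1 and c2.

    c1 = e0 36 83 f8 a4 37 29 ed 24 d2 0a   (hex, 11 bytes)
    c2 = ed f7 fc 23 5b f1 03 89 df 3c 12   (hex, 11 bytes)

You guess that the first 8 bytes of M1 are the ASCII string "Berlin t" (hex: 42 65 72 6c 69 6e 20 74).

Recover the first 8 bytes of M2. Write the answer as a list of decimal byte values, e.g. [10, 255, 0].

First, c1 ⊕ c2 = (M1 ⊕ K) ⊕ (M2 ⊕ K) = M1 ⊕ M2, so the key drops out. Then M2 = (M1 ⊕ M2) ⊕ M1 over the first 8 bytes.
byte 0: (e0 xor ed) xor 42 = 0d xor 42 = 4f
byte 1: (36 xor f7) xor 65 = c1 xor 65 = a4
byte 2: (83 xor fc) xor 72 = 7f xor 72 = 0d
byte 3: (f8 xor 23) xor 6c = db xor 6c = b7
byte 4: (a4 xor 5b) xor 69 = ff xor 69 = 96
byte 5: (37 xor f1) xor 6e = c6 xor 6e = a8
byte 6: (29 xor 03) xor 20 = 2a xor 20 = 0a
byte 7: (ed xor 89) xor 74 = 64 xor 74 = 10

[79, 164, 13, 183, 150, 168, 10, 16]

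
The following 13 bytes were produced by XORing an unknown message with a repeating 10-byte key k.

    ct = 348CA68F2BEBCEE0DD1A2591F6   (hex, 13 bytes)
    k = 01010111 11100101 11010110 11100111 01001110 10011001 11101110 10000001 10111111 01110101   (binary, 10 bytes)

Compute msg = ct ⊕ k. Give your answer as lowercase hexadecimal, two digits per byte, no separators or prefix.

The 10-byte key repeats, so the effective keystream is 57 e5 d6 e7 4e 99 ee 81 bf 75 57 e5 d6.
byte 0: 00110100 XOR 01010111 = 01100011
byte 1: 10001100 XOR 11100101 = 01101001
byte 2: 10100110 XOR 11010110 = 01110000
byte 3: 10001111 XOR 11100111 = 01101000
byte 4: 00101011 XOR 01001110 = 01100101
byte 5: 11101011 XOR 10011001 = 01110010
byte 6: 11001110 XOR 11101110 = 00100000
byte 7: 11100000 XOR 10000001 = 01100001
byte 8: 11011101 XOR 10111111 = 01100010
byte 9: 00011010 XOR 01110101 = 01101111
byte 10: 00100101 XOR 01010111 = 01110010
byte 11: 10010001 XOR 11100101 = 01110100
byte 12: 11110110 XOR 11010110 = 00100000

6369706865722061626f727420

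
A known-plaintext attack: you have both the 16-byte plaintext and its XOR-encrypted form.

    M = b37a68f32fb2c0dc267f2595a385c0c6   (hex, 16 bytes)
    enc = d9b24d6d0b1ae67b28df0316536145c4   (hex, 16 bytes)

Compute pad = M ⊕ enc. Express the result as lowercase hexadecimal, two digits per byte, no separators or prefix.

Since enc = M ⊕ pad, XORing both sides with M gives pad = M ⊕ enc.
b3 xor d9 = 6a
7a xor b2 = c8
68 xor 4d = 25
f3 xor 6d = 9e
2f xor 0b = 24
b2 xor 1a = a8
c0 xor e6 = 26
dc xor 7b = a7
26 xor 28 = 0e
7f xor df = a0
25 xor 03 = 26
95 xor 16 = 83
a3 xor 53 = f0
85 xor 61 = e4
c0 xor 45 = 85
c6 xor c4 = 02

6ac8259e24a826a70ea02683f0e48502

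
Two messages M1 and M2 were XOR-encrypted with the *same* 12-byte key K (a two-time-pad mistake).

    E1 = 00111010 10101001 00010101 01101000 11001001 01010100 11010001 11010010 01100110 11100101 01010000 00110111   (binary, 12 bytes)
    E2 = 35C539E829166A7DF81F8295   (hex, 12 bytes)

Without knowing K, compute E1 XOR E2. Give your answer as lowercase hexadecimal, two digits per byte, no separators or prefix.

E1 ⊕ E2 = (M1 ⊕ K) ⊕ (M2 ⊕ K) = M1 ⊕ M2 — the shared key cancels under XOR.
00111010 XOR 00110101 = 00001111
10101001 XOR 11000101 = 01101100
00010101 XOR 00111001 = 00101100
01101000 XOR 11101000 = 10000000
11001001 XOR 00101001 = 11100000
01010100 XOR 00010110 = 01000010
11010001 XOR 01101010 = 10111011
11010010 XOR 01111101 = 10101111
01100110 XOR 11111000 = 10011110
11100101 XOR 00011111 = 11111010
01010000 XOR 10000010 = 11010010
00110111 XOR 10010101 = 10100010

0f6c2c80e042bbaf9efad2a2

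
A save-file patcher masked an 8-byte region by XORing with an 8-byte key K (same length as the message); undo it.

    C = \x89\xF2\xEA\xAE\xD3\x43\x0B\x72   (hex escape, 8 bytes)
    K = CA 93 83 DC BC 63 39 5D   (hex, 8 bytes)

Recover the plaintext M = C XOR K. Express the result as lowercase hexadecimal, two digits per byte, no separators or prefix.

10001001 ^ 11001010 = 01000011
11110010 ^ 10010011 = 01100001
11101010 ^ 10000011 = 01101001
10101110 ^ 11011100 = 01110010
11010011 ^ 10111100 = 01101111
01000011 ^ 01100011 = 00100000
00001011 ^ 00111001 = 00110010
01110010 ^ 01011101 = 00101111

436169726f20322f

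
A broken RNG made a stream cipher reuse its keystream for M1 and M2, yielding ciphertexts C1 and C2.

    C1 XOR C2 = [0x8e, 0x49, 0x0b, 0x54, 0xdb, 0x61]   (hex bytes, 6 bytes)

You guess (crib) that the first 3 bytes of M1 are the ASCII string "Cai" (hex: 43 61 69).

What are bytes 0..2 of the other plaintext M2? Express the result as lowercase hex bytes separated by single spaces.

Since C1 ⊕ C2 = M1 ⊕ M2, XORing with the guessed M1 bytes yields the corresponding M2 bytes: M2 = (C1 ⊕ C2) ⊕ M1.
byte 0: 8e XOR 43 = cd
byte 1: 49 XOR 61 = 28
byte 2: 0b XOR 69 = 62

cd 28 62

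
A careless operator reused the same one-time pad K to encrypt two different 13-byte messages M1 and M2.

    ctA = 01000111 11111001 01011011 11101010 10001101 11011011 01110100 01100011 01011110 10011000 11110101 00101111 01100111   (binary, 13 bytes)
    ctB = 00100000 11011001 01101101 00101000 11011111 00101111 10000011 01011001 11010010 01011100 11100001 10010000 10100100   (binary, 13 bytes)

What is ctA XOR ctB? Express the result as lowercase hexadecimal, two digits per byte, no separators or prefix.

672036c252f4f73a8cc414bfc3

ctA ⊕ ctB = (M1 ⊕ K) ⊕ (M2 ⊕ K) = M1 ⊕ M2 — the shared key cancels under XOR.
47 xor 20 = 67
f9 xor d9 = 20
5b xor 6d = 36
ea xor 28 = c2
8d xor df = 52
db xor 2f = f4
74 xor 83 = f7
63 xor 59 = 3a
5e xor d2 = 8c
98 xor 5c = c4
f5 xor e1 = 14
2f xor 90 = bf
67 xor a4 = c3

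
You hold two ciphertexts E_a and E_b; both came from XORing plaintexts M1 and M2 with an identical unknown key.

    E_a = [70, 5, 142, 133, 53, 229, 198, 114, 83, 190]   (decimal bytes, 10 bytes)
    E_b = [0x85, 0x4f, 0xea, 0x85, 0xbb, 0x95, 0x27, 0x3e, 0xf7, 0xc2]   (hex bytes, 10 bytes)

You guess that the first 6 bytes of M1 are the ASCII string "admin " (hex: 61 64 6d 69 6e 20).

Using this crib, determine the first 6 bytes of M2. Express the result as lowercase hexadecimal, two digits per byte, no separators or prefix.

First, E_a ⊕ E_b = (M1 ⊕ K) ⊕ (M2 ⊕ K) = M1 ⊕ M2, so the key drops out. Then M2 = (M1 ⊕ M2) ⊕ M1 over the first 6 bytes.
byte 0: (46 xor 85) xor 61 = c3 xor 61 = a2
byte 1: (05 xor 4f) xor 64 = 4a xor 64 = 2e
byte 2: (8e xor ea) xor 6d = 64 xor 6d = 09
byte 3: (85 xor 85) xor 69 = 00 xor 69 = 69
byte 4: (35 xor bb) xor 6e = 8e xor 6e = e0
byte 5: (e5 xor 95) xor 20 = 70 xor 20 = 50

a22e0969e050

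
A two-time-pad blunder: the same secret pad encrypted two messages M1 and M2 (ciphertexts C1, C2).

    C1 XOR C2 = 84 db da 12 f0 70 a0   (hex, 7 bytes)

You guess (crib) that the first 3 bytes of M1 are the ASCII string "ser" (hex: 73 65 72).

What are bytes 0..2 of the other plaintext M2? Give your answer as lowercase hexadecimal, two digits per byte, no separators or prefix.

f7bea8

Since C1 ⊕ C2 = M1 ⊕ M2, XORing with the guessed M1 bytes yields the corresponding M2 bytes: M2 = (C1 ⊕ C2) ⊕ M1.
132 ^ 115 = 247
219 ^ 101 = 190
218 ^ 114 = 168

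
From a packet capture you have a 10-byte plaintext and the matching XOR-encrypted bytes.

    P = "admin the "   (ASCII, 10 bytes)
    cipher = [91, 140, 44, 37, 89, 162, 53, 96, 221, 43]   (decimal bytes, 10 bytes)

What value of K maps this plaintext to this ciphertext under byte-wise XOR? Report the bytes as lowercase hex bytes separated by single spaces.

Since cipher = P ⊕ K, XORing both sides with P gives K = P ⊕ cipher.
byte 0: 61 ⊕ 5b = 3a
byte 1: 64 ⊕ 8c = e8
byte 2: 6d ⊕ 2c = 41
byte 3: 69 ⊕ 25 = 4c
byte 4: 6e ⊕ 59 = 37
byte 5: 20 ⊕ a2 = 82
byte 6: 74 ⊕ 35 = 41
byte 7: 68 ⊕ 60 = 08
byte 8: 65 ⊕ dd = b8
byte 9: 20 ⊕ 2b = 0b

3a e8 41 4c 37 82 41 08 b8 0b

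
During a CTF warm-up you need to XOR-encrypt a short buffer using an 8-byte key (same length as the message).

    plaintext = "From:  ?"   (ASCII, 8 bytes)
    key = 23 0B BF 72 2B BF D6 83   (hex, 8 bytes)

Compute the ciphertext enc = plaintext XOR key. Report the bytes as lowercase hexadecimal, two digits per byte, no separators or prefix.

6579d01f119ff6bc

byte 0: 46 ⊕ 23 = 65
byte 1: 72 ⊕ 0b = 79
byte 2: 6f ⊕ bf = d0
byte 3: 6d ⊕ 72 = 1f
byte 4: 3a ⊕ 2b = 11
byte 5: 20 ⊕ bf = 9f
byte 6: 20 ⊕ d6 = f6
byte 7: 3f ⊕ 83 = bc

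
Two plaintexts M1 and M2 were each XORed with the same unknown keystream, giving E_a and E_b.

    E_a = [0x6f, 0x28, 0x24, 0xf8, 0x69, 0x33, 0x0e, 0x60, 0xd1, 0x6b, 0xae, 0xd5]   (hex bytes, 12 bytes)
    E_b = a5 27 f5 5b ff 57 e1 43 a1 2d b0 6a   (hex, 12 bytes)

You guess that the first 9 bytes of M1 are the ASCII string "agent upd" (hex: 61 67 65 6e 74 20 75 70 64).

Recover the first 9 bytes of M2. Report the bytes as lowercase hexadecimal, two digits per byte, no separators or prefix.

First, E_a ⊕ E_b = (M1 ⊕ K) ⊕ (M2 ⊕ K) = M1 ⊕ M2, so the key drops out. Then M2 = (M1 ⊕ M2) ⊕ M1 over the first 9 bytes.
byte 0: (6f ^ a5) ^ 61 = ca ^ 61 = ab
byte 1: (28 ^ 27) ^ 67 = 0f ^ 67 = 68
byte 2: (24 ^ f5) ^ 65 = d1 ^ 65 = b4
byte 3: (f8 ^ 5b) ^ 6e = a3 ^ 6e = cd
byte 4: (69 ^ ff) ^ 74 = 96 ^ 74 = e2
byte 5: (33 ^ 57) ^ 20 = 64 ^ 20 = 44
byte 6: (0e ^ e1) ^ 75 = ef ^ 75 = 9a
byte 7: (60 ^ 43) ^ 70 = 23 ^ 70 = 53
byte 8: (d1 ^ a1) ^ 64 = 70 ^ 64 = 14

ab68b4cde2449a5314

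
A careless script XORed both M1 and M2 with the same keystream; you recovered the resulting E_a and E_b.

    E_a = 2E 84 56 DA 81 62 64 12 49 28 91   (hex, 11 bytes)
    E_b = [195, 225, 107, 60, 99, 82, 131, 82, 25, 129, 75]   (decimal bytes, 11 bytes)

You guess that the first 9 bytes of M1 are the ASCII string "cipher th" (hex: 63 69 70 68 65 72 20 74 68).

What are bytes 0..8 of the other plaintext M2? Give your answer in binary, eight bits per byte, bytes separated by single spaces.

10001110 00001100 01001101 10001110 10000111 01000010 11000111 00110100 00111000

First, E_a ⊕ E_b = (M1 ⊕ K) ⊕ (M2 ⊕ K) = M1 ⊕ M2, so the key drops out. Then M2 = (M1 ⊕ M2) ⊕ M1 over the first 9 bytes.
byte 0: (2e ⊕ c3) ⊕ 63 = ed ⊕ 63 = 8e
byte 1: (84 ⊕ e1) ⊕ 69 = 65 ⊕ 69 = 0c
byte 2: (56 ⊕ 6b) ⊕ 70 = 3d ⊕ 70 = 4d
byte 3: (da ⊕ 3c) ⊕ 68 = e6 ⊕ 68 = 8e
byte 4: (81 ⊕ 63) ⊕ 65 = e2 ⊕ 65 = 87
byte 5: (62 ⊕ 52) ⊕ 72 = 30 ⊕ 72 = 42
byte 6: (64 ⊕ 83) ⊕ 20 = e7 ⊕ 20 = c7
byte 7: (12 ⊕ 52) ⊕ 74 = 40 ⊕ 74 = 34
byte 8: (49 ⊕ 19) ⊕ 68 = 50 ⊕ 68 = 38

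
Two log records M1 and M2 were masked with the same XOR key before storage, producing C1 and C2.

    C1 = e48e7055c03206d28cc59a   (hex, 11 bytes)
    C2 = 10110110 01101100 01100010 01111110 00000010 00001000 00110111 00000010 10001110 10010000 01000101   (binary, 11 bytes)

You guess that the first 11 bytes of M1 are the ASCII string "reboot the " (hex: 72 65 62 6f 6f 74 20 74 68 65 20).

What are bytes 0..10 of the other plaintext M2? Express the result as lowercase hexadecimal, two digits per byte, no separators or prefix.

20877044ad4e11a46a30ff

First, C1 ⊕ C2 = (M1 ⊕ K) ⊕ (M2 ⊕ K) = M1 ⊕ M2, so the key drops out. Then M2 = (M1 ⊕ M2) ⊕ M1 over the first 11 bytes.
byte 0: (e4 ⊕ b6) ⊕ 72 = 52 ⊕ 72 = 20
byte 1: (8e ⊕ 6c) ⊕ 65 = e2 ⊕ 65 = 87
byte 2: (70 ⊕ 62) ⊕ 62 = 12 ⊕ 62 = 70
byte 3: (55 ⊕ 7e) ⊕ 6f = 2b ⊕ 6f = 44
byte 4: (c0 ⊕ 02) ⊕ 6f = c2 ⊕ 6f = ad
byte 5: (32 ⊕ 08) ⊕ 74 = 3a ⊕ 74 = 4e
byte 6: (06 ⊕ 37) ⊕ 20 = 31 ⊕ 20 = 11
byte 7: (d2 ⊕ 02) ⊕ 74 = d0 ⊕ 74 = a4
byte 8: (8c ⊕ 8e) ⊕ 68 = 02 ⊕ 68 = 6a
byte 9: (c5 ⊕ 90) ⊕ 65 = 55 ⊕ 65 = 30
byte 10: (9a ⊕ 45) ⊕ 20 = df ⊕ 20 = ff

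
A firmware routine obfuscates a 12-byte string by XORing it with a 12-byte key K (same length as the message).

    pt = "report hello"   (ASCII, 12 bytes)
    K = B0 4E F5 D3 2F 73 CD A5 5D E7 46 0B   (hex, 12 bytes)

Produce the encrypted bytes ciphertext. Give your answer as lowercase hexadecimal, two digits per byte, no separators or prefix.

c22b85bc5d07edcd388b2a64

XOR is its own inverse, so applying the key byte-wise gives the result directly.
72 ⊕ b0 = c2
65 ⊕ 4e = 2b
70 ⊕ f5 = 85
6f ⊕ d3 = bc
72 ⊕ 2f = 5d
74 ⊕ 73 = 07
20 ⊕ cd = ed
68 ⊕ a5 = cd
65 ⊕ 5d = 38
6c ⊕ e7 = 8b
6c ⊕ 46 = 2a
6f ⊕ 0b = 64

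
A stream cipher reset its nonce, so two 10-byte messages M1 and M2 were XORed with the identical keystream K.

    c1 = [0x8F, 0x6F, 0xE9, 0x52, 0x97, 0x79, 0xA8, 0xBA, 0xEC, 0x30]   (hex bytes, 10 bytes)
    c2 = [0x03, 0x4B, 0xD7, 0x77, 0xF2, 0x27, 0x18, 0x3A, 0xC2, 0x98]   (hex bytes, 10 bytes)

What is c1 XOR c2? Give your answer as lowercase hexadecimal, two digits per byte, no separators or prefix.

8c243e25655eb0802ea8

c1 ⊕ c2 = (M1 ⊕ K) ⊕ (M2 ⊕ K) = M1 ⊕ M2 — the shared key cancels under XOR.
8f XOR 03 = 8c
6f XOR 4b = 24
e9 XOR d7 = 3e
52 XOR 77 = 25
97 XOR f2 = 65
79 XOR 27 = 5e
a8 XOR 18 = b0
ba XOR 3a = 80
ec XOR c2 = 2e
30 XOR 98 = a8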